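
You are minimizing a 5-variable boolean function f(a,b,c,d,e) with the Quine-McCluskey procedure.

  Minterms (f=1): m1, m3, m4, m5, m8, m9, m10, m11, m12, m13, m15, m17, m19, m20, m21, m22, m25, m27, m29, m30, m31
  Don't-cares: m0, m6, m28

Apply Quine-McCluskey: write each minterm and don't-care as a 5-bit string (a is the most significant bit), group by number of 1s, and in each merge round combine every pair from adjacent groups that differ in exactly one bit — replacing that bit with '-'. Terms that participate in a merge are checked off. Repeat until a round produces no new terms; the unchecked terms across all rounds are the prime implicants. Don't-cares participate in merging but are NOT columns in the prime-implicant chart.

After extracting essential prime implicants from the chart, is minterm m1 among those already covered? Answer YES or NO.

YES

Round 0: 00000✓ 00001✓ 00011✓ 00100✓ 00101✓ 00110✓ 01000✓ 01001✓ 01010✓ 01011✓ 01100✓ 01101✓ 01111✓ 10001✓ 10011✓ 10100✓ 10101✓ 10110✓ 11001✓ 11011✓ 11100✓ 11101✓ 11110✓ 11111✓
Round 1: -0001✓ -0011✓ -0100✓ -0101✓ -0110✓ -1001✓ -1011✓ -1100✓ -1101✓ -1111✓ 0-000✓ 0-001✓ 0-011✓ 0-100✓ 0-101✓ 00-00✓ 00-01✓ 000-1✓ 0000-✓ 001-0✓ 0010-✓ 01-00✓ 01-01✓ 01-11✓ 010-0✓ 010-1✓ 0100-✓ 0101-✓ 011-1✓ 0110-✓ 1-001✓ 1-011✓ 1-100✓ 1-101✓ 1-110✓ 10-01✓ 100-1✓ 101-0✓ 1010-✓ 11-01✓ 11-11✓ 110-1✓ 111-0✓ 111-1✓ 1110-✓ 1111-✓
Round 2: --001✓ --011✓ --100✓ --101✓ -0-01✓ -00-1✓ -01-0 -010-✓ -1-01✓ -1-11✓ -10-1✓ -11-1✓ -110-✓ 0--00✓ 0--01✓ 0-0-1✓ 0-00-✓ 0-10-✓ 00-0-✓ 01--1✓ 01-0-✓ 010-- 1--01✓ 1-0-1✓ 1-1-0 1-10-✓ 11--1✓ 111--
Round 3: ---01 --0-1 --10- -1--1 0--0-
PIs = {---01, --0-1, --10-, -01-0, -1--1, 0--0-, 010--, 1-1-0, 111--}
Coverage chart:
  m1: ---01,--0-1,0--0-
  m3: --0-1 ←essential
  m4: --10-,-01-0,0--0-
  m5: ---01,--10-,0--0-
  m8: 0--0-,010--
  m9: ---01,--0-1,-1--1,0--0-,010--
  m10: 010-- ←essential
  m11: --0-1,-1--1,010--
  m12: --10-,0--0-
  m13: ---01,--10-,-1--1,0--0-
  m15: -1--1 ←essential
  m17: ---01,--0-1
  m19: --0-1 ←essential
  m20: --10-,-01-0,1-1-0
  m21: ---01,--10-
  m22: -01-0,1-1-0
  m25: ---01,--0-1,-1--1
  m27: --0-1,-1--1
  m29: ---01,--10-,-1--1,111--
  m30: 1-1-0,111--
  m31: -1--1,111--
Essential: --0-1, -1--1, 010--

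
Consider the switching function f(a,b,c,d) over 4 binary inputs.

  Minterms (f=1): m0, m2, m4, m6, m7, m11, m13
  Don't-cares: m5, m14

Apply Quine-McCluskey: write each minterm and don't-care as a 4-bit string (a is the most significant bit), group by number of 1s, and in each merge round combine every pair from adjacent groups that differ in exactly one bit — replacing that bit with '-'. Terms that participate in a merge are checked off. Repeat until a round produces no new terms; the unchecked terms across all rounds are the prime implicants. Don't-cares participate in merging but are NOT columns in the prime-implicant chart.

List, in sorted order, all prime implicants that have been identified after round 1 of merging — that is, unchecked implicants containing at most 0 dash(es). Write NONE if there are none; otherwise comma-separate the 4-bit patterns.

1011

[col 0] 0000*, 0010*, 0100*, 0101*, 0110*, 0111*, 1011, 1101*, 1110*
[col 1] -101, -110, 0-00*, 0-10*, 00-0*, 01-0*, 01-1*, 010-*, 011-*
[col 2] 0--0, 01--
Prime implicants: -101, -110, 0--0, 01--, 1011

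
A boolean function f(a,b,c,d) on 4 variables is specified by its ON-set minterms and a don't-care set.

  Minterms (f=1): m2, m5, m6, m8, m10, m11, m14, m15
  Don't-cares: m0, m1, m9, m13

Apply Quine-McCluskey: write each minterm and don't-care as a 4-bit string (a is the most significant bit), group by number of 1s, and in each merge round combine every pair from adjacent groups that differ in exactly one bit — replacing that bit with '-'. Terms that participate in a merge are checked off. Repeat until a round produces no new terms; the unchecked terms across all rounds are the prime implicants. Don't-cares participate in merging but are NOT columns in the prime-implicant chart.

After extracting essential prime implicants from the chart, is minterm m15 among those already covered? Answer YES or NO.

NO

Round 0: 0000✓ 0001✓ 0010✓ 0101✓ 0110✓ 1000✓ 1001✓ 1010✓ 1011✓ 1101✓ 1110✓ 1111✓
Round 1: -000✓ -001✓ -010✓ -101✓ -110✓ 0-01✓ 0-10✓ 00-0✓ 000-✓ 1-01✓ 1-10✓ 1-11✓ 10-0✓ 10-1✓ 100-✓ 101-✓ 11-1✓ 111-✓
Round 2: --01 --10 -0-0 -00- 1--1 1-1- 10--
PIs = {--01, --10, -0-0, -00-, 1--1, 1-1-, 10--}
Coverage chart:
  m2: --10,-0-0
  m5: --01 ←essential
  m6: --10 ←essential
  m8: -0-0,-00-,10--
  m10: --10,-0-0,1-1-,10--
  m11: 1--1,1-1-,10--
  m14: --10,1-1-
  m15: 1--1,1-1-
Essential: --01, --10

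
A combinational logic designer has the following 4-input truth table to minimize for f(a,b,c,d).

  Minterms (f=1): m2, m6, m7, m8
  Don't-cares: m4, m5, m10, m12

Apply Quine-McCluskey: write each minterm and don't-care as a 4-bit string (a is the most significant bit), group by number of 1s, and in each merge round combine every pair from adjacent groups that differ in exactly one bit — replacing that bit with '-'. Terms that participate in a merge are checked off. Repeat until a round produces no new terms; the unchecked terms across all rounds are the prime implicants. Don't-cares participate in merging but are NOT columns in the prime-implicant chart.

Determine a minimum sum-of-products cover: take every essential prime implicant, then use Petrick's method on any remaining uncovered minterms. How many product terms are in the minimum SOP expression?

3

[col 0] 0010*, 0100*, 0101*, 0110*, 0111*, 1000*, 1010*, 1100*
[col 1] -010, -100, 0-10, 01-0*, 01-1*, 010-*, 011-*, 1-00, 10-0
[col 2] 01--
Prime implicants: -010, -100, 0-10, 01--, 1-00, 10-0
PI chart (minterm → PIs covering it):
  2 | -010,0-10
  6 | 0-10,01--
  7 | 01--  (sole → essential)
  8 | 1-00,10-0
Essential prime implicants: 01--
Petrick residual → -010, 1-00
Minimum SOP uses 3 PIs: b'cd' + a'b + ac'd'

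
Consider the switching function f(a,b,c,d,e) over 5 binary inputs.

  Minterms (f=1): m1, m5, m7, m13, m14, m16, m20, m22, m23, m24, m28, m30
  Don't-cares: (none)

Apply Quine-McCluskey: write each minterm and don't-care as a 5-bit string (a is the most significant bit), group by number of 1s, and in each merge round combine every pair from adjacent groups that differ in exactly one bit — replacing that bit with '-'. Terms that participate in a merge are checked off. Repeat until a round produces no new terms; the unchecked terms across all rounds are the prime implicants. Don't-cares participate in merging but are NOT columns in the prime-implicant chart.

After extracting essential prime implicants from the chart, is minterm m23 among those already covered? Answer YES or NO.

Round 0: 00001✓ 00101✓ 00111✓ 01101✓ 01110✓ 10000✓ 10100✓ 10110✓ 10111✓ 11000✓ 11100✓ 11110✓
Round 1: -0111 -1110 0-101 00-01 001-1 1-000✓ 1-100✓ 1-110✓ 10-00✓ 101-0✓ 1011- 11-00✓ 111-0✓
Round 2: 1--00 1-1-0
PIs = {-0111, -1110, 0-101, 00-01, 001-1, 1--00, 1-1-0, 1011-}
Coverage chart:
  m1: 00-01 ←essential
  m5: 0-101,00-01,001-1
  m7: -0111,001-1
  m13: 0-101 ←essential
  m14: -1110 ←essential
  m16: 1--00 ←essential
  m20: 1--00,1-1-0
  m22: 1-1-0,1011-
  m23: -0111,1011-
  m24: 1--00 ←essential
  m28: 1--00,1-1-0
  m30: -1110,1-1-0
Essential: -1110, 0-101, 00-01, 1--00

NO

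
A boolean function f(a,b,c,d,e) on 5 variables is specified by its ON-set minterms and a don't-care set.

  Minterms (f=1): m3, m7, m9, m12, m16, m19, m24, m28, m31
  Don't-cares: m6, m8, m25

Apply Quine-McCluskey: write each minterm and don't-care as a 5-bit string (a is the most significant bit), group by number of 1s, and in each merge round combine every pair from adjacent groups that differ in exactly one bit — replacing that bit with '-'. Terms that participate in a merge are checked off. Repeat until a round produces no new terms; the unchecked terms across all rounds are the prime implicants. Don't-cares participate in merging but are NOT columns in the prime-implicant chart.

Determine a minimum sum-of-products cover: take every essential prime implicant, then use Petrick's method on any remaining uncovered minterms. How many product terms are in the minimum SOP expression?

size-2^0 implicants → 00011(✓)  00110(✓)  00111(✓)  01000(✓)  01001(✓)  01100(✓)  10000(✓)  10011(✓)  11000(✓)  11001(✓)  11100(✓)  11111
size-2^1 implicants → -0011  -1000(✓)  -1001(✓)  -1100(✓)  00-11  0011-  01-00(✓)  0100-(✓)  1-000  11-00(✓)  1100-(✓)
size-2^2 implicants → -1-00  -100-
Unchecked terms (primes): -0011, -1-00, -100-, 00-11, 0011-, 1-000, 11111
Minterm coverage:
  m3 ⊆ -0011,00-11
  m7 ⊆ 00-11,0011-
  m9 ⊆ -100- [E]
  m12 ⊆ -1-00 [E]
  m16 ⊆ 1-000 [E]
  m19 ⊆ -0011 [E]
  m24 ⊆ -1-00,-100-,1-000
  m28 ⊆ -1-00 [E]
  m31 ⊆ 11111 [E]
E = {-0011, -1-00, -100-, 1-000, 11111}
Petrick residual → 00-11
Cover = b'c'de + bd'e' + bc'd' + a'b'de + ac'd'e' + abcde  |cover|=6

6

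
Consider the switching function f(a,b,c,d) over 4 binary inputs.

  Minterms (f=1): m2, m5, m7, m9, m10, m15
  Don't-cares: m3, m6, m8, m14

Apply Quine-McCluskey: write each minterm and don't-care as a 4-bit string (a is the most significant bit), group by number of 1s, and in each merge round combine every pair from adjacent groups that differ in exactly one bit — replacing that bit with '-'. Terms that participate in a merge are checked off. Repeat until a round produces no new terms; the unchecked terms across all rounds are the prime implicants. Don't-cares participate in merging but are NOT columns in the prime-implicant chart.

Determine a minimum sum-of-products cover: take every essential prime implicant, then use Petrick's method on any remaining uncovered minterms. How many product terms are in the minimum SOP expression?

4

[col 0] 0010*, 0011*, 0101*, 0110*, 0111*, 1000*, 1001*, 1010*, 1110*, 1111*
[col 1] -010*, -110*, -111*, 0-10*, 0-11*, 001-*, 01-1, 011-*, 1-10*, 10-0, 100-, 111-*
[col 2] --10, -11-, 0-1-
Prime implicants: --10, -11-, 0-1-, 01-1, 10-0, 100-
PI chart (minterm → PIs covering it):
  2 | --10,0-1-
  5 | 01-1  (sole → essential)
  7 | -11-,0-1-,01-1
  9 | 100-  (sole → essential)
  10 | --10,10-0
  15 | -11-  (sole → essential)
Essential prime implicants: -11-, 01-1, 100-
Petrick residual → --10
Minimum SOP uses 4 PIs: cd' + bc + a'bd + ab'c'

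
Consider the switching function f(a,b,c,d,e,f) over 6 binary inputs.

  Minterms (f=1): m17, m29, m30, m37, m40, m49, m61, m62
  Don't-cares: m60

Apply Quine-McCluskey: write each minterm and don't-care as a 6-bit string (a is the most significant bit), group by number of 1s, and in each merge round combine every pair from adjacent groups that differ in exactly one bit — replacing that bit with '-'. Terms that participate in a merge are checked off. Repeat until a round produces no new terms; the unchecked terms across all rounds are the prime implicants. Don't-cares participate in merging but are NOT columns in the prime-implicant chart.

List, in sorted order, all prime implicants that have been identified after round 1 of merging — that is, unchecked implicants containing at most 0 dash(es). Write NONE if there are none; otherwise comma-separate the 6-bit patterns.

Round 0: 010001✓ 011101✓ 011110✓ 100101 101000 110001✓ 111100✓ 111101✓ 111110✓
Round 1: -10001 -11101 -11110 1111-0 11110-
PIs = {-10001, -11101, -11110, 100101, 101000, 1111-0, 11110-}

100101, 101000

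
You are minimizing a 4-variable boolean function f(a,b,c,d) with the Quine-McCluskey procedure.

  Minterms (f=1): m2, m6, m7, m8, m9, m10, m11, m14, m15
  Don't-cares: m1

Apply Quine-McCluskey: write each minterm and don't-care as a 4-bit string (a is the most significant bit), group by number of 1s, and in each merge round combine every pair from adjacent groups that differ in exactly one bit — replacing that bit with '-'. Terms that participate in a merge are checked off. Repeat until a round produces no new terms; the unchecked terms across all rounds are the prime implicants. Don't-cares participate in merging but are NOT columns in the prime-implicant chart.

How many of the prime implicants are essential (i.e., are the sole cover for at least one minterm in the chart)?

3

size-2^0 implicants → 0001(✓)  0010(✓)  0110(✓)  0111(✓)  1000(✓)  1001(✓)  1010(✓)  1011(✓)  1110(✓)  1111(✓)
size-2^1 implicants → -001  -010(✓)  -110(✓)  -111(✓)  0-10(✓)  011-(✓)  1-10(✓)  1-11(✓)  10-0(✓)  10-1(✓)  100-(✓)  101-(✓)  111-(✓)
size-2^2 implicants → --10  -11-  1-1-  10--
Unchecked terms (primes): --10, -001, -11-, 1-1-, 10--
Minterm coverage:
  m2 ⊆ --10 [E]
  m6 ⊆ --10,-11-
  m7 ⊆ -11- [E]
  m8 ⊆ 10-- [E]
  m9 ⊆ -001,10--
  m10 ⊆ --10,1-1-,10--
  m11 ⊆ 1-1-,10--
  m14 ⊆ --10,-11-,1-1-
  m15 ⊆ -11-,1-1-
E = {--10, -11-, 10--}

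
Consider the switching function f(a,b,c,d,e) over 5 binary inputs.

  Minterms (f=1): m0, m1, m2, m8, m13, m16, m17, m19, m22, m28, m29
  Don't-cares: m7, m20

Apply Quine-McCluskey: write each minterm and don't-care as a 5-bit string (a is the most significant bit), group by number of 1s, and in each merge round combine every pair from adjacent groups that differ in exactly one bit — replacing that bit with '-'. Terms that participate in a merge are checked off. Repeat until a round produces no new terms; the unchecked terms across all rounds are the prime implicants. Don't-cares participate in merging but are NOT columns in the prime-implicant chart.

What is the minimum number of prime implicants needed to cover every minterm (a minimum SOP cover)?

size-2^0 implicants → 00000(✓)  00001(✓)  00010(✓)  00111  01000(✓)  01101(✓)  10000(✓)  10001(✓)  10011(✓)  10100(✓)  10110(✓)  11100(✓)  11101(✓)
size-2^1 implicants → -0000(✓)  -0001(✓)  -1101  0-000  000-0  0000-(✓)  1-100  10-00  100-1  1000-(✓)  101-0  1110-
size-2^2 implicants → -000-
Unchecked terms (primes): -000-, -1101, 0-000, 000-0, 00111, 1-100, 10-00, 100-1, 101-0, 1110-
Minterm coverage:
  m0 ⊆ -000-,0-000,000-0
  m1 ⊆ -000- [E]
  m2 ⊆ 000-0 [E]
  m8 ⊆ 0-000 [E]
  m13 ⊆ -1101 [E]
  m16 ⊆ -000-,10-00
  m17 ⊆ -000-,100-1
  m19 ⊆ 100-1 [E]
  m22 ⊆ 101-0 [E]
  m28 ⊆ 1-100,1110-
  m29 ⊆ -1101,1110-
E = {-000-, -1101, 0-000, 000-0, 100-1, 101-0}
Petrick residual → 1-100
Cover = b'c'd' + bcd'e + a'c'd'e' + a'b'c'e' + acd'e' + ab'c'e + ab'ce'  |cover|=7

7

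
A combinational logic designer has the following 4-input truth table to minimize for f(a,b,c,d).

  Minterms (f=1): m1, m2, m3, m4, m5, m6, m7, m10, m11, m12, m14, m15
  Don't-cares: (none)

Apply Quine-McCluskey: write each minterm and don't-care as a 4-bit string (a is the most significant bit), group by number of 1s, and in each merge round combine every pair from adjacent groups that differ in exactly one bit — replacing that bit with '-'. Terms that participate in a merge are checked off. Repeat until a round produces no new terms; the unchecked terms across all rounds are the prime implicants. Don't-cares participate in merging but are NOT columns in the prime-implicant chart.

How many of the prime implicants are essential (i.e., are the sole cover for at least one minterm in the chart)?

3

size-2^0 implicants → 0001(✓)  0010(✓)  0011(✓)  0100(✓)  0101(✓)  0110(✓)  0111(✓)  1010(✓)  1011(✓)  1100(✓)  1110(✓)  1111(✓)
size-2^1 implicants → -010(✓)  -011(✓)  -100(✓)  -110(✓)  -111(✓)  0-01(✓)  0-10(✓)  0-11(✓)  00-1(✓)  001-(✓)  01-0(✓)  01-1(✓)  010-(✓)  011-(✓)  1-10(✓)  1-11(✓)  101-(✓)  11-0(✓)  111-(✓)
size-2^2 implicants → --10(✓)  --11(✓)  -01-(✓)  -1-0  -11-(✓)  0--1  0-1-(✓)  01--  1-1-(✓)
size-2^3 implicants → --1-
Unchecked terms (primes): --1-, -1-0, 0--1, 01--
Minterm coverage:
  m1 ⊆ 0--1 [E]
  m2 ⊆ --1- [E]
  m3 ⊆ --1-,0--1
  m4 ⊆ -1-0,01--
  m5 ⊆ 0--1,01--
  m6 ⊆ --1-,-1-0,01--
  m7 ⊆ --1-,0--1,01--
  m10 ⊆ --1- [E]
  m11 ⊆ --1- [E]
  m12 ⊆ -1-0 [E]
  m14 ⊆ --1-,-1-0
  m15 ⊆ --1- [E]
E = {--1-, -1-0, 0--1}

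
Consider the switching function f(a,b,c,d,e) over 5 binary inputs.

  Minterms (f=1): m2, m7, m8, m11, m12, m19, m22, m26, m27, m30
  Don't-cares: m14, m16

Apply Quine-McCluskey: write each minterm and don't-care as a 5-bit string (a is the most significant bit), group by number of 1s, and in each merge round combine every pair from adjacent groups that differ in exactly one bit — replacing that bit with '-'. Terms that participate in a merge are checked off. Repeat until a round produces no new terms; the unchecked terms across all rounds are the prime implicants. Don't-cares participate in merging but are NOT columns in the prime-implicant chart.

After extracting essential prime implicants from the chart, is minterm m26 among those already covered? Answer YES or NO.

NO

[col 0] 00010, 00111, 01000*, 01011*, 01100*, 01110*, 10000, 10011*, 10110*, 11010*, 11011*, 11110*
[col 1] -1011, -1110, 01-00, 011-0, 1-011, 1-110, 11-10, 1101-
Prime implicants: -1011, -1110, 00010, 00111, 01-00, 011-0, 1-011, 1-110, 10000, 11-10, 1101-
PI chart (minterm → PIs covering it):
  2 | 00010  (sole → essential)
  7 | 00111  (sole → essential)
  8 | 01-00  (sole → essential)
  11 | -1011  (sole → essential)
  12 | 01-00,011-0
  19 | 1-011  (sole → essential)
  22 | 1-110  (sole → essential)
  26 | 11-10,1101-
  27 | -1011,1-011,1101-
  30 | -1110,1-110,11-10
Essential prime implicants: -1011, 00010, 00111, 01-00, 1-011, 1-110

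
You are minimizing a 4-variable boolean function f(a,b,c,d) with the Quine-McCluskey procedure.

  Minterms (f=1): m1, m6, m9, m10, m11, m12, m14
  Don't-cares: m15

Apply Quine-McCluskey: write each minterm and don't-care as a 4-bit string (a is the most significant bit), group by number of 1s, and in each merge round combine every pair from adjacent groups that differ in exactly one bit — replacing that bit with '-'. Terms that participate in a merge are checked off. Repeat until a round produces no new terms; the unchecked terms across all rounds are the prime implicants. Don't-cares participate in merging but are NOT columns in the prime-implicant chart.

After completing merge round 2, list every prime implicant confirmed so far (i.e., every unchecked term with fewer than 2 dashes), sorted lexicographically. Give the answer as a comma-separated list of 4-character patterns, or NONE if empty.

[col 0] 0001*, 0110*, 1001*, 1010*, 1011*, 1100*, 1110*, 1111*
[col 1] -001, -110, 1-10*, 1-11*, 10-1, 101-*, 11-0, 111-*
[col 2] 1-1-
Prime implicants: -001, -110, 1-1-, 10-1, 11-0

-001, -110, 10-1, 11-0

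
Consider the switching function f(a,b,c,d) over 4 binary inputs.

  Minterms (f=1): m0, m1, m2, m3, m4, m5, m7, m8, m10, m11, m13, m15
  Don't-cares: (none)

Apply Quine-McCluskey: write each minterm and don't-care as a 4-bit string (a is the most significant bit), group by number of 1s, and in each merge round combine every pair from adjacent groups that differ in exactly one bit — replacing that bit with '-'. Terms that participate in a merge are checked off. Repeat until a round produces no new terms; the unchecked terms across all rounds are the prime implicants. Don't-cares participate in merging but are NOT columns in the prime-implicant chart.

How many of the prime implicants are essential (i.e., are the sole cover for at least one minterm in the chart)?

size-2^0 implicants → 0000(✓)  0001(✓)  0010(✓)  0011(✓)  0100(✓)  0101(✓)  0111(✓)  1000(✓)  1010(✓)  1011(✓)  1101(✓)  1111(✓)
size-2^1 implicants → -000(✓)  -010(✓)  -011(✓)  -101(✓)  -111(✓)  0-00(✓)  0-01(✓)  0-11(✓)  00-0(✓)  00-1(✓)  000-(✓)  001-(✓)  01-1(✓)  010-(✓)  1-11(✓)  10-0(✓)  101-(✓)  11-1(✓)
size-2^2 implicants → --11  -0-0  -01-  -1-1  0--1  0-0-  00--
Unchecked terms (primes): --11, -0-0, -01-, -1-1, 0--1, 0-0-, 00--
Minterm coverage:
  m0 ⊆ -0-0,0-0-,00--
  m1 ⊆ 0--1,0-0-,00--
  m2 ⊆ -0-0,-01-,00--
  m3 ⊆ --11,-01-,0--1,00--
  m4 ⊆ 0-0- [E]
  m5 ⊆ -1-1,0--1,0-0-
  m7 ⊆ --11,-1-1,0--1
  m8 ⊆ -0-0 [E]
  m10 ⊆ -0-0,-01-
  m11 ⊆ --11,-01-
  m13 ⊆ -1-1 [E]
  m15 ⊆ --11,-1-1
E = {-0-0, -1-1, 0-0-}

3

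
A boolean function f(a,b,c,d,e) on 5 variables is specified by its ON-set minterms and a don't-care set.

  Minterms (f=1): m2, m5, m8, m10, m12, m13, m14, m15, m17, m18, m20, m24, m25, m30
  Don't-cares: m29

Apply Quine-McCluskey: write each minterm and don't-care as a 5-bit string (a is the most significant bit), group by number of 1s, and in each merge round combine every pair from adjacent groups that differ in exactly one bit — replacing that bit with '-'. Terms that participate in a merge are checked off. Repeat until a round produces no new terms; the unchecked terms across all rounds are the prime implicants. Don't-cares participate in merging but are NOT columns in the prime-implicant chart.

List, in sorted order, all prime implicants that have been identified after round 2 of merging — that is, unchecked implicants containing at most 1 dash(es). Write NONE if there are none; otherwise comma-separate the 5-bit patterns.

-0010, -1000, -1101, -1110, 0-010, 0-101, 1-001, 10100, 11-01, 1100-

size-2^0 implicants → 00010(✓)  00101(✓)  01000(✓)  01010(✓)  01100(✓)  01101(✓)  01110(✓)  01111(✓)  10001(✓)  10010(✓)  10100  11000(✓)  11001(✓)  11101(✓)  11110(✓)
size-2^1 implicants → -0010  -1000  -1101  -1110  0-010  0-101  01-00(✓)  01-10(✓)  010-0(✓)  011-0(✓)  011-1(✓)  0110-(✓)  0111-(✓)  1-001  11-01  1100-
size-2^2 implicants → 01--0  011--
Unchecked terms (primes): -0010, -1000, -1101, -1110, 0-010, 0-101, 01--0, 011--, 1-001, 10100, 11-01, 1100-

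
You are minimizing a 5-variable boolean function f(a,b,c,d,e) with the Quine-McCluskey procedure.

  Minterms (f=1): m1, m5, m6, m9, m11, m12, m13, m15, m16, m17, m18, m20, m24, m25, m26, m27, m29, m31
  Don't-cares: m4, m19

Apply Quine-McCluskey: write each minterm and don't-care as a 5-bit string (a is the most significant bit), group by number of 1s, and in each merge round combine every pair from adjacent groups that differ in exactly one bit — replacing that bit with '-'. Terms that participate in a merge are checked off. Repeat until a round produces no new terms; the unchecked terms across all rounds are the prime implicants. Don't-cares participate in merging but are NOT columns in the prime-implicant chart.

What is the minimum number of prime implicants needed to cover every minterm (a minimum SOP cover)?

Round 0: 00001✓ 00100✓ 00101✓ 00110✓ 01001✓ 01011✓ 01100✓ 01101✓ 01111✓ 10000✓ 10001✓ 10010✓ 10011✓ 10100✓ 11000✓ 11001✓ 11010✓ 11011✓ 11101✓ 11111✓
Round 1: -0001✓ -0100 -1001✓ -1011✓ -1101✓ -1111✓ 0-001✓ 0-100✓ 0-101✓ 00-01✓ 001-0 0010-✓ 01-01✓ 01-11✓ 010-1✓ 011-1✓ 0110-✓ 1-000✓ 1-001✓ 1-010✓ 1-011✓ 10-00 100-0✓ 100-1✓ 1000-✓ 1001-✓ 11-01✓ 11-11✓ 110-0✓ 110-1✓ 1100-✓ 1101-✓ 111-1✓
Round 2: --001 -1-01✓ -1-11✓ -10-1✓ -11-1✓ 0--01 0-10- 01--1✓ 1-0-0✓ 1-0-1✓ 1-00-✓ 1-01-✓ 100--✓ 11--1✓ 110--✓
Round 3: -1--1 1-0--
PIs = {--001, -0100, -1--1, 0--01, 0-10-, 001-0, 1-0--, 10-00}
Coverage chart:
  m1: --001,0--01
  m5: 0--01,0-10-
  m6: 001-0 ←essential
  m9: --001,-1--1,0--01
  m11: -1--1 ←essential
  m12: 0-10- ←essential
  m13: -1--1,0--01,0-10-
  m15: -1--1 ←essential
  m16: 1-0--,10-00
  m17: --001,1-0--
  m18: 1-0-- ←essential
  m20: -0100,10-00
  m24: 1-0-- ←essential
  m25: --001,-1--1,1-0--
  m26: 1-0-- ←essential
  m27: -1--1,1-0--
  m29: -1--1 ←essential
  m31: -1--1 ←essential
Essential: -1--1, 0-10-, 001-0, 1-0--
Petrick residual → --001, -0100
Min cover (6 terms): c'd'e + b'cd'e' + be + a'cd' + a'b'ce' + ac'

6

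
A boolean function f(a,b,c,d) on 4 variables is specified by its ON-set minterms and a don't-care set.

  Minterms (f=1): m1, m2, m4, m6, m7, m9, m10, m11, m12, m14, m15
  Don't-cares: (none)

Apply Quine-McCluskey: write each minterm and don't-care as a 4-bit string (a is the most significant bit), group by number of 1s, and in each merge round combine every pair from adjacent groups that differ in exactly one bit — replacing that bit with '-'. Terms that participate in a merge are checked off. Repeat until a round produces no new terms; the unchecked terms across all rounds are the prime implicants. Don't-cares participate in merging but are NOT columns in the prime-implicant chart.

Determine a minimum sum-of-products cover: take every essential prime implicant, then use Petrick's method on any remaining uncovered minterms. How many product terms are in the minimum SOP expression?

5

[col 0] 0001*, 0010*, 0100*, 0110*, 0111*, 1001*, 1010*, 1011*, 1100*, 1110*, 1111*
[col 1] -001, -010*, -100*, -110*, -111*, 0-10*, 01-0*, 011-*, 1-10*, 1-11*, 10-1, 101-*, 11-0*, 111-*
[col 2] --10, -1-0, -11-, 1-1-
Prime implicants: --10, -001, -1-0, -11-, 1-1-, 10-1
PI chart (minterm → PIs covering it):
  1 | -001  (sole → essential)
  2 | --10  (sole → essential)
  4 | -1-0  (sole → essential)
  6 | --10,-1-0,-11-
  7 | -11-  (sole → essential)
  9 | -001,10-1
  10 | --10,1-1-
  11 | 1-1-,10-1
  12 | -1-0  (sole → essential)
  14 | --10,-1-0,-11-,1-1-
  15 | -11-,1-1-
Essential prime implicants: --10, -001, -1-0, -11-
Petrick residual → 1-1-
Minimum SOP uses 5 PIs: cd' + b'c'd + bd' + bc + ac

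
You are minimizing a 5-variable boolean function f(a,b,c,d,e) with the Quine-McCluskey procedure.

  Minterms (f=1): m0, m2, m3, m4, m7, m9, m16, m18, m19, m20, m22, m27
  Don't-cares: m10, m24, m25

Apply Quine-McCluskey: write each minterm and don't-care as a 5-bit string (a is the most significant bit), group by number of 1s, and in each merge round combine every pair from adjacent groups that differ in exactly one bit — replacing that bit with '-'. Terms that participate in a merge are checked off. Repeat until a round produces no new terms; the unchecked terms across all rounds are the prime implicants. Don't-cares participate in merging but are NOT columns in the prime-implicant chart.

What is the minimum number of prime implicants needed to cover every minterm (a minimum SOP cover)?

6

size-2^0 implicants → 00000(✓)  00010(✓)  00011(✓)  00100(✓)  00111(✓)  01001(✓)  01010(✓)  10000(✓)  10010(✓)  10011(✓)  10100(✓)  10110(✓)  11000(✓)  11001(✓)  11011(✓)
size-2^1 implicants → -0000(✓)  -0010(✓)  -0011(✓)  -0100(✓)  -1001  0-010  00-00(✓)  00-11  000-0(✓)  0001-(✓)  1-000  1-011  10-00(✓)  10-10(✓)  100-0(✓)  1001-(✓)  101-0(✓)  110-1  1100-
size-2^2 implicants → -0-00  -00-0  -001-  10--0
Unchecked terms (primes): -0-00, -00-0, -001-, -1001, 0-010, 00-11, 1-000, 1-011, 10--0, 110-1, 1100-
Minterm coverage:
  m0 ⊆ -0-00,-00-0
  m2 ⊆ -00-0,-001-,0-010
  m3 ⊆ -001-,00-11
  m4 ⊆ -0-00 [E]
  m7 ⊆ 00-11 [E]
  m9 ⊆ -1001 [E]
  m16 ⊆ -0-00,-00-0,1-000,10--0
  m18 ⊆ -00-0,-001-,10--0
  m19 ⊆ -001-,1-011
  m20 ⊆ -0-00,10--0
  m22 ⊆ 10--0 [E]
  m27 ⊆ 1-011,110-1
E = {-0-00, -1001, 00-11, 10--0}
Petrick residual → -00-0, 1-011
Cover = b'd'e' + b'c'e' + bc'd'e + a'b'de + ac'de + ab'e'  |cover|=6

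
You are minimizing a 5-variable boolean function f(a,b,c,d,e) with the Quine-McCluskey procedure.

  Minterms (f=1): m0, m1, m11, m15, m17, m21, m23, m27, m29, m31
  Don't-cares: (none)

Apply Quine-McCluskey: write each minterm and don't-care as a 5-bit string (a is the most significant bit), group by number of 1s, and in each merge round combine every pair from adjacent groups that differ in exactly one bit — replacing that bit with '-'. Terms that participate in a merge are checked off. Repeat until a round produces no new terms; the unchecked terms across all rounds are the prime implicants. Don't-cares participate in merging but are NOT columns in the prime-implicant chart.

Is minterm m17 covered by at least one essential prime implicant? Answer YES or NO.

Round 0: 00000✓ 00001✓ 01011✓ 01111✓ 10001✓ 10101✓ 10111✓ 11011✓ 11101✓ 11111✓
Round 1: -0001 -1011✓ -1111✓ 0000- 01-11✓ 1-101✓ 1-111✓ 10-01 101-1✓ 11-11✓ 111-1✓
Round 2: -1-11 1-1-1
PIs = {-0001, -1-11, 0000-, 1-1-1, 10-01}
Coverage chart:
  m0: 0000- ←essential
  m1: -0001,0000-
  m11: -1-11 ←essential
  m15: -1-11 ←essential
  m17: -0001,10-01
  m21: 1-1-1,10-01
  m23: 1-1-1 ←essential
  m27: -1-11 ←essential
  m29: 1-1-1 ←essential
  m31: -1-11,1-1-1
Essential: -1-11, 0000-, 1-1-1

NO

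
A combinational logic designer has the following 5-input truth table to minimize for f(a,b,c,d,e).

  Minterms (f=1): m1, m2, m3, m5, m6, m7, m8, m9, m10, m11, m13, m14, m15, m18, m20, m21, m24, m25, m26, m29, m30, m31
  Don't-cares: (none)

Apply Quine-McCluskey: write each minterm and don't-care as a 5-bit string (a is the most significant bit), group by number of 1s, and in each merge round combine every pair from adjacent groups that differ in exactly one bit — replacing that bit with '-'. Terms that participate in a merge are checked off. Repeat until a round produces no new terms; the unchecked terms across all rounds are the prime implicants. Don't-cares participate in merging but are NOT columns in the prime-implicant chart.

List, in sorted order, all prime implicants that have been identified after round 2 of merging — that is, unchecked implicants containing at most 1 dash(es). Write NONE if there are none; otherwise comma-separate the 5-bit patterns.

Round 0: 00001✓ 00010✓ 00011✓ 00101✓ 00110✓ 00111✓ 01000✓ 01001✓ 01010✓ 01011✓ 01101✓ 01110✓ 01111✓ 10010✓ 10100✓ 10101✓ 11000✓ 11001✓ 11010✓ 11101✓ 11110✓ 11111✓
Round 1: -0010✓ -0101✓ -1000✓ -1001✓ -1010✓ -1101✓ -1110✓ -1111✓ 0-001✓ 0-010✓ 0-011✓ 0-101✓ 0-110✓ 0-111✓ 00-01✓ 00-10✓ 00-11✓ 000-1✓ 0001-✓ 001-1✓ 0011-✓ 01-01✓ 01-10✓ 01-11✓ 010-0✓ 010-1✓ 0100-✓ 0101-✓ 011-1✓ 0111-✓ 1-010✓ 1-101✓ 1010- 11-01✓ 11-10✓ 110-0✓ 1100-✓ 111-1✓ 1111-✓
Round 2: --010 --101 -1-01 -1-10 -10-0 -100- -11-1 -111- 0--01✓ 0--10✓ 0--11✓ 0-0-1✓ 0-01-✓ 0-1-1✓ 0-11-✓ 00--1✓ 00-1-✓ 01--1✓ 01-1-✓ 010--
Round 3: 0---1 0--1-
PIs = {--010, --101, -1-01, -1-10, -10-0, -100-, -11-1, -111-, 0---1, 0--1-, 010--, 1010-}

1010-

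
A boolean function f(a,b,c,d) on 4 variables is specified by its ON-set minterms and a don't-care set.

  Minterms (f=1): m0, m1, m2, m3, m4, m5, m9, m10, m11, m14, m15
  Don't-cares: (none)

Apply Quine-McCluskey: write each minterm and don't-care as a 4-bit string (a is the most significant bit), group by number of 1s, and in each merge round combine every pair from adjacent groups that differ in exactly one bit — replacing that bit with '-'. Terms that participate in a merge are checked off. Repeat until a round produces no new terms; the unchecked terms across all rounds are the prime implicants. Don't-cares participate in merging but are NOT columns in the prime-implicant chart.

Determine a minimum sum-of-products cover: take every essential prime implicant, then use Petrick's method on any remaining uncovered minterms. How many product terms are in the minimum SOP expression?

4

[col 0] 0000*, 0001*, 0010*, 0011*, 0100*, 0101*, 1001*, 1010*, 1011*, 1110*, 1111*
[col 1] -001*, -010*, -011*, 0-00*, 0-01*, 00-0*, 00-1*, 000-*, 001-*, 010-*, 1-10*, 1-11*, 10-1*, 101-*, 111-*
[col 2] -0-1, -01-, 0-0-, 00--, 1-1-
Prime implicants: -0-1, -01-, 0-0-, 00--, 1-1-
PI chart (minterm → PIs covering it):
  0 | 0-0-,00--
  1 | -0-1,0-0-,00--
  2 | -01-,00--
  3 | -0-1,-01-,00--
  4 | 0-0-  (sole → essential)
  5 | 0-0-  (sole → essential)
  9 | -0-1  (sole → essential)
  10 | -01-,1-1-
  11 | -0-1,-01-,1-1-
  14 | 1-1-  (sole → essential)
  15 | 1-1-  (sole → essential)
Essential prime implicants: -0-1, 0-0-, 1-1-
Petrick residual → -01-
Minimum SOP uses 4 PIs: b'd + b'c + a'c' + ac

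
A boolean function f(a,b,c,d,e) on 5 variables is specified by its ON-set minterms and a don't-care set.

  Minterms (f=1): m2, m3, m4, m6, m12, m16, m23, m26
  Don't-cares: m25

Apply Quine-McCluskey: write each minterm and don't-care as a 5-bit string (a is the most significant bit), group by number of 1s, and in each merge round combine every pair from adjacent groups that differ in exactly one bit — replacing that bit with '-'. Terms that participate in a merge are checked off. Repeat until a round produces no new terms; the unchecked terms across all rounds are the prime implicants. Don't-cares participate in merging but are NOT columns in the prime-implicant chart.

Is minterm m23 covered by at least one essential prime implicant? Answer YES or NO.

YES

Round 0: 00010✓ 00011✓ 00100✓ 00110✓ 01100✓ 10000 10111 11001 11010
Round 1: 0-100 00-10 0001- 001-0
PIs = {0-100, 00-10, 0001-, 001-0, 10000, 10111, 11001, 11010}
Coverage chart:
  m2: 00-10,0001-
  m3: 0001- ←essential
  m4: 0-100,001-0
  m6: 00-10,001-0
  m12: 0-100 ←essential
  m16: 10000 ←essential
  m23: 10111 ←essential
  m26: 11010 ←essential
Essential: 0-100, 0001-, 10000, 10111, 11010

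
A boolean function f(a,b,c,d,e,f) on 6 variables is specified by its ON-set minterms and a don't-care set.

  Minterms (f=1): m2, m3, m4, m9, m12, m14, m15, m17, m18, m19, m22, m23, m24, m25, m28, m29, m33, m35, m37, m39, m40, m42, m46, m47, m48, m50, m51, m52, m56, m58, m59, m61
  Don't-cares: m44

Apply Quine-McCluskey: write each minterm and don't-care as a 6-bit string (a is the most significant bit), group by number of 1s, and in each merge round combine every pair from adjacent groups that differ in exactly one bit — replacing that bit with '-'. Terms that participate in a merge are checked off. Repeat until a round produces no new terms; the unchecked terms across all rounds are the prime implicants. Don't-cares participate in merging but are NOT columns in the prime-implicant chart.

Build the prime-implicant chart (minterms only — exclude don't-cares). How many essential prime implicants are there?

9

Round 0: 000010✓ 000011✓ 000100✓ 001001✓ 001100✓ 001110✓ 001111✓ 010001✓ 010010✓ 010011✓ 010110✓ 010111✓ 011000✓ 011001✓ 011100✓ 011101✓ 100001✓ 100011✓ 100101✓ 100111✓ 101000✓ 101010✓ 101100✓ 101110✓ 101111✓ 110000✓ 110010✓ 110011✓ 110100✓ 111000✓ 111010✓ 111011✓ 111101✓
Round 1: -00011✓ -01100✓ -01110✓ -01111✓ -10010✓ -10011✓ -11000 -11101 0-0010✓ 0-0011✓ 0-1001 0-1100 00-100 00001-✓ 0011-0✓ 00111-✓ 01-001 010-10✓ 010-11✓ 0100-1 01001-✓ 01011-✓ 011-00✓ 011-01✓ 01100-✓ 01110-✓ 1-0011✓ 1-1000✓ 1-1010✓ 10-111 100-01✓ 100-11✓ 1000-1✓ 1001-1✓ 101-00✓ 101-10✓ 1010-0✓ 1011-0✓ 10111-✓ 11-000✓ 11-010✓ 11-011✓ 110-00 1100-0✓ 11001-✓ 1110-0✓ 11101-✓
Round 2: --0011 -011-0 -0111- -1001- 0-001- 010-1- 011-0- 1-10-0 100--1 101--0 11-0-0 11-01-
PIs = {--0011, -011-0, -0111-, -1001-, -11000, -11101, 0-001-, 0-1001, 0-1100, 00-100, 01-001, 010-1-, 0100-1, 011-0-, 1-10-0, 10-111, 100--1, 101--0, 11-0-0, 11-01-, 110-00}
Coverage chart:
  m2: 0-001- ←essential
  m3: --0011,0-001-
  m4: 00-100 ←essential
  m9: 0-1001 ←essential
  m12: -011-0,0-1100,00-100
  m14: -011-0,-0111-
  m15: -0111- ←essential
  m17: 01-001,0100-1
  m18: -1001-,0-001-,010-1-
  m19: --0011,-1001-,0-001-,010-1-,0100-1
  m22: 010-1- ←essential
  m23: 010-1- ←essential
  m24: -11000,011-0-
  m25: 0-1001,01-001,011-0-
  m28: 0-1100,011-0-
  m29: -11101,011-0-
  m33: 100--1 ←essential
  m35: --0011,100--1
  m37: 100--1 ←essential
  m39: 10-111,100--1
  m40: 1-10-0,101--0
  m42: 1-10-0,101--0
  m46: -011-0,-0111-,101--0
  m47: -0111-,10-111
  m48: 11-0-0,110-00
  m50: -1001-,11-0-0,11-01-
  m51: --0011,-1001-,11-01-
  m52: 110-00 ←essential
  m56: -11000,1-10-0,11-0-0
  m58: 1-10-0,11-0-0,11-01-
  m59: 11-01- ←essential
  m61: -11101 ←essential
Essential: -0111-, -11101, 0-001-, 0-1001, 00-100, 010-1-, 100--1, 11-01-, 110-00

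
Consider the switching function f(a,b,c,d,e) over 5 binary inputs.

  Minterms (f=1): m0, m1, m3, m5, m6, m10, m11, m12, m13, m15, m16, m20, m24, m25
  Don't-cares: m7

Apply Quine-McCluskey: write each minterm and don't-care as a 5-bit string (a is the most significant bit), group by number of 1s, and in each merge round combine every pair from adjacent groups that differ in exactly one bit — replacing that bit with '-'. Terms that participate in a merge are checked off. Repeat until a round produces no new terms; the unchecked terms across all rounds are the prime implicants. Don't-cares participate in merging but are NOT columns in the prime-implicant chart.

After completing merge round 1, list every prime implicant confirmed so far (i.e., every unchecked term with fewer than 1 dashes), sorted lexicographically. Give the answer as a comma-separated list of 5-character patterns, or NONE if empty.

NONE

Round 0: 00000✓ 00001✓ 00011✓ 00101✓ 00110✓ 00111✓ 01010✓ 01011✓ 01100✓ 01101✓ 01111✓ 10000✓ 10100✓ 11000✓ 11001✓
Round 1: -0000 0-011✓ 0-101✓ 0-111✓ 00-01✓ 00-11✓ 000-1✓ 0000- 001-1✓ 0011- 01-11✓ 0101- 011-1✓ 0110- 1-000 10-00 1100-
Round 2: 0--11 0-1-1 00--1
PIs = {-0000, 0--11, 0-1-1, 00--1, 0000-, 0011-, 0101-, 0110-, 1-000, 10-00, 1100-}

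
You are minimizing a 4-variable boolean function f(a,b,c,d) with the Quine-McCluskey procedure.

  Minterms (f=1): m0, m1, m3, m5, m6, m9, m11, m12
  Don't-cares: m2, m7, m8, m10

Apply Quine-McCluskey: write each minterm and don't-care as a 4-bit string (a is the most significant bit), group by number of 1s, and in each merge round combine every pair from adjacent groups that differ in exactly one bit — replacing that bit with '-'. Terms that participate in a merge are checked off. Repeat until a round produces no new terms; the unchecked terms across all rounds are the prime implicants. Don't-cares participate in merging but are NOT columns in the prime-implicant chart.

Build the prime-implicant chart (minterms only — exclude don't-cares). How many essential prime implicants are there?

4

size-2^0 implicants → 0000(✓)  0001(✓)  0010(✓)  0011(✓)  0101(✓)  0110(✓)  0111(✓)  1000(✓)  1001(✓)  1010(✓)  1011(✓)  1100(✓)
size-2^1 implicants → -000(✓)  -001(✓)  -010(✓)  -011(✓)  0-01(✓)  0-10(✓)  0-11(✓)  00-0(✓)  00-1(✓)  000-(✓)  001-(✓)  01-1(✓)  011-(✓)  1-00  10-0(✓)  10-1(✓)  100-(✓)  101-(✓)
size-2^2 implicants → -0-0(✓)  -0-1(✓)  -00-(✓)  -01-(✓)  0--1  0-1-  00--(✓)  10--(✓)
size-2^3 implicants → -0--
Unchecked terms (primes): -0--, 0--1, 0-1-, 1-00
Minterm coverage:
  m0 ⊆ -0-- [E]
  m1 ⊆ -0--,0--1
  m3 ⊆ -0--,0--1,0-1-
  m5 ⊆ 0--1 [E]
  m6 ⊆ 0-1- [E]
  m9 ⊆ -0-- [E]
  m11 ⊆ -0-- [E]
  m12 ⊆ 1-00 [E]
E = {-0--, 0--1, 0-1-, 1-00}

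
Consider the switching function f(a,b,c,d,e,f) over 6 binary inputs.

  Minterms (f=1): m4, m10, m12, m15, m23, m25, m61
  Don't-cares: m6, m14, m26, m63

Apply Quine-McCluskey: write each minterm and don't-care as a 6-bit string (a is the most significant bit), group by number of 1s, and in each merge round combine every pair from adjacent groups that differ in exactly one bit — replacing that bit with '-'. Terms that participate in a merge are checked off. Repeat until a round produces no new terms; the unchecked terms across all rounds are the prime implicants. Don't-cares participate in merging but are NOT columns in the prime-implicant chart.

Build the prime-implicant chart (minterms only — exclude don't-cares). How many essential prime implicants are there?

size-2^0 implicants → 000100(✓)  000110(✓)  001010(✓)  001100(✓)  001110(✓)  001111(✓)  010111  011001  011010(✓)  111101(✓)  111111(✓)
size-2^1 implicants → 0-1010  00-100(✓)  00-110(✓)  0001-0(✓)  001-10  0011-0(✓)  00111-  1111-1
size-2^2 implicants → 00-1-0
Unchecked terms (primes): 0-1010, 00-1-0, 001-10, 00111-, 010111, 011001, 1111-1
Minterm coverage:
  m4 ⊆ 00-1-0 [E]
  m10 ⊆ 0-1010,001-10
  m12 ⊆ 00-1-0 [E]
  m15 ⊆ 00111- [E]
  m23 ⊆ 010111 [E]
  m25 ⊆ 011001 [E]
  m61 ⊆ 1111-1 [E]
E = {00-1-0, 00111-, 010111, 011001, 1111-1}

5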